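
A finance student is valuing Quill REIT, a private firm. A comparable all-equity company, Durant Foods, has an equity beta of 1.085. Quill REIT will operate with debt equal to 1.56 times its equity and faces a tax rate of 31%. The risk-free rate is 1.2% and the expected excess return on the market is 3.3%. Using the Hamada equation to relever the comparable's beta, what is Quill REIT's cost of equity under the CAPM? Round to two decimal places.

β_L = β_U × [1 + (1 − t)(D/E)] = 1.085 × [1 + (1 − 0.31) × 1.56]
    = 1.085 × [1 + 0.69 × 1.56] = 1.085 × 2.0764 = 2.2529
E(R) = R_f + β_L × MRP = 1.2% + 2.2529 × 3.3% = 8.63%

8.63%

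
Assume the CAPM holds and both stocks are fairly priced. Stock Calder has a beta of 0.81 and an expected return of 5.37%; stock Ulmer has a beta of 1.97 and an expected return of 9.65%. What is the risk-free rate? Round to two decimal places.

2.38%

Both satisfy E(R) = R_f + β·MRP, so the slope of the SML is
MRP = (9.65% − 5.37%) / (1.97 − 0.81) = 4.28% / 1.16 = 3.6897%
R_f = E(R_Calder) − β_Calder·MRP = 5.37% − 0.81 × 3.6897% = 2.3813%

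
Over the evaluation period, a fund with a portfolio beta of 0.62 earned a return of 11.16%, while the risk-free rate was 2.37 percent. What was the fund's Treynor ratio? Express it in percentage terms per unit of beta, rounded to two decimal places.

14.18%

Treynor = (R_P − R_f) / β_P = (11.16% − 2.37%) / 0.6200 = 8.79% / 0.6200 = 14.18%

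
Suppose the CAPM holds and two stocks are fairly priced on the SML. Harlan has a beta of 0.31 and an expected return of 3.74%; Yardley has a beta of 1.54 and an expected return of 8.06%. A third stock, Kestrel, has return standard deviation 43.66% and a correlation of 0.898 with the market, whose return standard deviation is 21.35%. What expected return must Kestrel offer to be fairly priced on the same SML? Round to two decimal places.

MRP = (8.06% − 3.74%) / (1.54 − 0.31) = 3.5122%
R_f = 3.74% − 0.31 × 3.5122% = 2.6512%
β_Kestrel = ρ·σ_i/σ_m = 0.898 × 43.66 / 21.35 = 1.8364
E(R_Kestrel) = R_f + β × MRP = 2.6512% + 1.8364 × 3.5122% = 9.10%

9.10%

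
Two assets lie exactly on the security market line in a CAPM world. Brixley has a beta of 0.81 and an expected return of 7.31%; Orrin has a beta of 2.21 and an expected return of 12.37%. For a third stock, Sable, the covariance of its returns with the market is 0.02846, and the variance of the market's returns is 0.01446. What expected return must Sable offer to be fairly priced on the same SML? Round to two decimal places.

MRP = (12.37% − 7.31%) / (2.21 − 0.81) = 3.6143%
R_f = 7.31% − 0.81 × 3.6143% = 4.3824%
β_Sable = Cov / Var(R_m) = 0.02846 / 0.01446 = 1.9682
E(R_Sable) = R_f + β × MRP = 4.3824% + 1.9682 × 3.6143% = 11.50%

11.50%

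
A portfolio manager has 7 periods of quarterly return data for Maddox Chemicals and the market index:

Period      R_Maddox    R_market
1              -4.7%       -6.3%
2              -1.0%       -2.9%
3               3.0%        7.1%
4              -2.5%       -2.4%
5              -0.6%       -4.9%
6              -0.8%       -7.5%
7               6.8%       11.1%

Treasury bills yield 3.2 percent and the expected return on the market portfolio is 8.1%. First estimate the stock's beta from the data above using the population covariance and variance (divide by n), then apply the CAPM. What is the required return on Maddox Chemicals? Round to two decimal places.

Mean R_i = (-4.7 − 1.0 + 3.0 − 2.5 − 0.6 − 0.8 + 6.8) / 7 = 0.0286%
Mean R_m = (-6.3 − 2.9 + 7.1 − 2.4 − 4.9 − 7.5 + 11.1) / 7 = -0.8286%
Σ(R_i − R̄_i)(R_m − R̄_m) = 144.3957  ⇒  Cov = 144.3957 / 7 = 20.6280
Σ(R_m − R̄_m)² = 302.9343  ⇒  Var(R_m) = 302.9343 / 7 = 43.2763
β = Cov / Var(R_m) = 20.6280 / 43.2763 = 0.4767
MRP = 8.1% − 3.2% = 4.90%
E(R) = R_f + β × MRP = 3.2% + 0.4767 × 4.9% = 5.54%

5.54%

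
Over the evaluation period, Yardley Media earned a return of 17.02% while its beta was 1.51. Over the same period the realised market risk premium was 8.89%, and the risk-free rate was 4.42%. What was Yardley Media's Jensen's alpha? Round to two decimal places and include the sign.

-0.82%

CAPM benchmark = R_f + β(R_m − R_f) = 4.42% + 1.51 × 8.89% = 17.8439%
α = actual − benchmark = 17.02% − 17.8439% = -0.82%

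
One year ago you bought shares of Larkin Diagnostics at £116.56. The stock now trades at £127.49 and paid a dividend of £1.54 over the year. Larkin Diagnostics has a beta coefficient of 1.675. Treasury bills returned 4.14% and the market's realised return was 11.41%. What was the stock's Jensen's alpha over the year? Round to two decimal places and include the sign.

Realised HPR = (P1 + D1 − P0) / P0 = (127.49 + 1.54 − 116.56) / 116.56 = 12.47 / 116.56 = 10.6984%
MRP = 11.41% − 4.14% = 7.27%
CAPM required = R_f + β·MRP = 4.14% + 1.675 × 7.27% = 16.31725%
α = realised − required = 10.6984% − 16.31725% = -5.62%

-5.62%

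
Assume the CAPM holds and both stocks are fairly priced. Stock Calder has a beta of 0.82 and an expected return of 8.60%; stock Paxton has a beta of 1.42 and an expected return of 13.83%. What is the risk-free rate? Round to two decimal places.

Both satisfy E(R) = R_f + β·MRP, so the slope of the SML is
MRP = (13.83% − 8.60%) / (1.42 − 0.82) = 5.23% / 0.60 = 8.7167%
R_f = E(R_Calder) − β_Calder·MRP = 8.60% − 0.82 × 8.7167% = 1.4523%

1.45%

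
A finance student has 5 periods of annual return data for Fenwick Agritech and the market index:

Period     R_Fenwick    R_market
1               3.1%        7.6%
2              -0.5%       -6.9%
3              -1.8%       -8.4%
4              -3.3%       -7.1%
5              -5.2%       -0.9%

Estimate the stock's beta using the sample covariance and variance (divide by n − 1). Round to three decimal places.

Mean R_i = (3.1 − 0.5 − 1.8 − 3.3 − 5.2) / 5 = -1.5400%
Mean R_m = (7.6 − 6.9 − 8.4 − 7.1 − 0.9) / 5 = -3.1400%
Σ(R_i − R̄_i)(R_m − R̄_m) = 46.0620  ⇒  Cov = 46.0620 / 4 = 11.5155
Σ(R_m − R̄_m)² = 177.8520  ⇒  Var(R_m) = 177.8520 / 4 = 44.4630
β = Cov / Var(R_m) = 11.5155 / 44.4630 = 0.2590

0.259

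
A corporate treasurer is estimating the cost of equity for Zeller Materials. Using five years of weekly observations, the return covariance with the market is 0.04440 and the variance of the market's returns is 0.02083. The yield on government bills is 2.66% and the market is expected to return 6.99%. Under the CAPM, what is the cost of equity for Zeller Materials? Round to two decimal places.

11.89%

β = Cov(R_i, R_m) / Var(R_m) = 0.04440 / 0.02083 = 2.1315
MRP = 6.99% − 2.66% = 4.33%
E(R) = R_f + β × MRP = 2.66% + 2.1315 × 4.33% = 11.89%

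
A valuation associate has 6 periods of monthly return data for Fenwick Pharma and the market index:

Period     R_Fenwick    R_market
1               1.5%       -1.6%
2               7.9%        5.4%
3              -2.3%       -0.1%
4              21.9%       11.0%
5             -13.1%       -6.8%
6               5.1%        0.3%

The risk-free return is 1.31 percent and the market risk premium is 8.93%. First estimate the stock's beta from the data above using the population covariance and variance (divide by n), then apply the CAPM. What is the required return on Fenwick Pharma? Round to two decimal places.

Mean R_i = (1.5 + 7.9 − 2.3 + 21.9 − 13.1 + 5.1) / 6 = 3.5000%
Mean R_m = (-1.6 + 5.4 − 0.1 + 11.0 − 6.8 + 0.3) / 6 = 1.3667%
Σ(R_i − R̄_i)(R_m − R̄_m) = 343.3000  ⇒  Cov = 343.3000 / 6 = 57.2167
Σ(R_m − R̄_m)² = 187.8533  ⇒  Var(R_m) = 187.8533 / 6 = 31.3089
β = Cov / Var(R_m) = 57.2167 / 31.3089 = 1.8275
E(R) = R_f + β × MRP = 1.31% + 1.8275 × 8.93% = 17.63%

17.63%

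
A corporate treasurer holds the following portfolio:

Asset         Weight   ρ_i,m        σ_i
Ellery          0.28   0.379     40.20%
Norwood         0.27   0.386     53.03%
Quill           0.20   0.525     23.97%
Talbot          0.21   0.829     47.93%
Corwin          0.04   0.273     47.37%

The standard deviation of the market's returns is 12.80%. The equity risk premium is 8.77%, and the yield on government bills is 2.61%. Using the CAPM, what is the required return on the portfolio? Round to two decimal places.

β_Ellery = 0.379 × 40.20% / 12.80% = 1.1903
β_Norwood = 0.386 × 53.03% / 12.80% = 1.5992
β_Quill = 0.525 × 23.97% / 12.80% = 0.9831
β_Talbot = 0.829 × 47.93% / 12.80% = 3.1042
β_Corwin = 0.273 × 47.37% / 12.80% = 1.0103
β_P = Σ w_i β_i = 0.28×1.1903 + 0.27×1.5992 + 0.20×0.9831 + 0.21×3.1042 + 0.04×1.0103 = 1.6540
E(R_P) = R_f + β_P × MRP = 2.61% + 1.6540 × 8.77% = 17.12%

17.12%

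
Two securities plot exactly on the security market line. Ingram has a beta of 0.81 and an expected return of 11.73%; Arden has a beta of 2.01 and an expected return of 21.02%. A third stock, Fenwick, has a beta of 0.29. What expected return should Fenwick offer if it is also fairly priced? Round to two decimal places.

MRP (SML slope) = (21.02% − 11.73%) / (2.01 − 0.81) = 9.29% / 1.20 = 7.7417%
R_f (intercept) = 11.73% − 0.81 × 7.7417% = 5.4592%
E(R_Fenwick) = R_f + β × MRP = 5.4592% + 0.29 × 7.7417% = 7.70%

7.70%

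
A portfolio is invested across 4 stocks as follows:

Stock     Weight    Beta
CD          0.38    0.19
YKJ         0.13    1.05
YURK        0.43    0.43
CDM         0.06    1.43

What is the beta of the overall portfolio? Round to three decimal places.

β_P = Σ w_i β_i = 0.38×0.19 + 0.13×1.05 + 0.43×0.43 + 0.06×1.43 = 0.4794

0.479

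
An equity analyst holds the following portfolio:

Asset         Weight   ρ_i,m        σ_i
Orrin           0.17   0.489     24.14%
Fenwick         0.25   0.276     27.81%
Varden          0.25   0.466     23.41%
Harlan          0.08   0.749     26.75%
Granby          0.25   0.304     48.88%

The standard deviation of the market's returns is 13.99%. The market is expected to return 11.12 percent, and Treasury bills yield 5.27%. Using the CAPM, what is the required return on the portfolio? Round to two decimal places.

β_Orrin = 0.489 × 24.14% / 13.99% = 0.8438
β_Fenwick = 0.276 × 27.81% / 13.99% = 0.5486
β_Varden = 0.466 × 23.41% / 13.99% = 0.7798
β_Harlan = 0.749 × 26.75% / 13.99% = 1.4321
β_Granby = 0.304 × 48.88% / 13.99% = 1.0622
β_P = Σ w_i β_i = 0.17×0.8438 + 0.25×0.5486 + 0.25×0.7798 + 0.08×1.4321 + 0.25×1.0622 = 0.8557
MRP = 11.12% − 5.27% = 5.85%
E(R_P) = R_f + β_P × MRP = 5.27% + 0.8557 × 5.85% = 10.28%

10.28%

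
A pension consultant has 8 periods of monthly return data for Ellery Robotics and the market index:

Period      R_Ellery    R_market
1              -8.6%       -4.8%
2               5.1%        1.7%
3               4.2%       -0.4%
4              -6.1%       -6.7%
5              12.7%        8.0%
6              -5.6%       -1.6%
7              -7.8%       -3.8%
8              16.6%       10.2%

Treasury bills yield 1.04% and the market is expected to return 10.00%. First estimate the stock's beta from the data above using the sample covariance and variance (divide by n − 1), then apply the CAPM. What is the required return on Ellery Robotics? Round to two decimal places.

Mean R_i = (-8.6 + 5.1 + 4.2 − 6.1 + 12.7 − 5.6 − 7.8 + 16.6) / 8 = 1.3125%
Mean R_m = (-4.8 + 1.7 − 0.4 − 6.7 + 8.0 − 1.6 − 3.8 + 10.2) / 8 = 0.3250%
Σ(R_i − R̄_i)(R_m − R̄_m) = 395.2475  ⇒  Cov = 395.2475 / 7 = 56.4639
Σ(R_m − R̄_m)² = 255.1750  ⇒  Var(R_m) = 255.1750 / 7 = 36.4536
β = Cov / Var(R_m) = 56.4639 / 36.4536 = 1.5489
MRP = 10.00% − 1.04% = 8.96%
E(R) = R_f + β × MRP = 1.04% + 1.5489 × 8.96% = 14.92%

14.92%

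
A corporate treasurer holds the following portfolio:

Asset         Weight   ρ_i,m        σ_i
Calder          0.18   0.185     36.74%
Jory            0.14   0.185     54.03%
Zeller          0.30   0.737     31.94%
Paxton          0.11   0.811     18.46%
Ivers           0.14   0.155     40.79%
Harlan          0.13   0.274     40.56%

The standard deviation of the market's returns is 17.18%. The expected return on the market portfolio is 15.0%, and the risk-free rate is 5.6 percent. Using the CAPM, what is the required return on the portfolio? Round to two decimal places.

13.07%

β_Calder = 0.185 × 36.74% / 17.18% = 0.3956
β_Jory = 0.185 × 54.03% / 17.18% = 0.5818
β_Zeller = 0.737 × 31.94% / 17.18% = 1.3702
β_Paxton = 0.811 × 18.46% / 17.18% = 0.8714
β_Ivers = 0.155 × 40.79% / 17.18% = 0.3680
β_Harlan = 0.274 × 40.56% / 17.18% = 0.6469
β_P = Σ w_i β_i = 0.18×0.3956 + 0.14×0.5818 + 0.30×1.3702 + 0.11×0.8714 + 0.14×0.3680 + 0.13×0.6469 = 0.7952
MRP = 15.0% − 5.6% = 9.40%
E(R_P) = R_f + β_P × MRP = 5.6% + 0.7952 × 9.4% = 13.07%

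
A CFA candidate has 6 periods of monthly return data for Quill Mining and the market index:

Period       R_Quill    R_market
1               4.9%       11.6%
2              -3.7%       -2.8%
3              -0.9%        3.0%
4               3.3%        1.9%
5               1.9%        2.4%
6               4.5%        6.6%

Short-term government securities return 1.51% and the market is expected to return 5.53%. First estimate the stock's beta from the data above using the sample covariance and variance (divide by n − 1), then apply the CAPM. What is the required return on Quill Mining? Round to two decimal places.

Mean R_i = (4.9 − 3.7 − 0.9 + 3.3 + 1.9 + 4.5) / 6 = 1.6667%
Mean R_m = (11.6 − 2.8 + 3.0 + 1.9 + 2.4 + 6.6) / 6 = 3.7833%
Σ(R_i − R̄_i)(R_m − R̄_m) = 67.1967  ⇒  Cov = 67.1967 / 5 = 13.4393
Σ(R_m − R̄_m)² = 118.4483  ⇒  Var(R_m) = 118.4483 / 5 = 23.6897
β = Cov / Var(R_m) = 13.4393 / 23.6897 = 0.5673
MRP = 5.53% − 1.51% = 4.02%
E(R) = R_f + β × MRP = 1.51% + 0.5673 × 4.02% = 3.79%

3.79%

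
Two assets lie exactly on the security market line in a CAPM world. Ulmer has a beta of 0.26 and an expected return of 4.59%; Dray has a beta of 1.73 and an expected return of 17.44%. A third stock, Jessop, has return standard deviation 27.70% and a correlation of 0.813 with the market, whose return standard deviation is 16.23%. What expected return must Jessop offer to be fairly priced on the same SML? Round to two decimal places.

MRP = (17.44% − 4.59%) / (1.73 − 0.26) = 8.7415%
R_f = 4.59% − 0.26 × 8.7415% = 2.3172%
β_Jessop = ρ·σ_i/σ_m = 0.813 × 27.70 / 16.23 = 1.3876
E(R_Jessop) = R_f + β × MRP = 2.3172% + 1.3876 × 8.7415% = 14.45%

14.45%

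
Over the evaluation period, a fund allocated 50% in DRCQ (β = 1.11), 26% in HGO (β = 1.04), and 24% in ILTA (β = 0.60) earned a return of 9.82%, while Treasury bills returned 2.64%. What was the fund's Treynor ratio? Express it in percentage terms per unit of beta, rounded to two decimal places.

β_P = 0.50×1.11 + 0.26×1.04 + 0.24×0.60 = 0.9694
Treynor = (R_P − R_f) / β_P = (9.82% − 2.64%) / 0.9694 = 7.18% / 0.9694 = 7.41%

7.41%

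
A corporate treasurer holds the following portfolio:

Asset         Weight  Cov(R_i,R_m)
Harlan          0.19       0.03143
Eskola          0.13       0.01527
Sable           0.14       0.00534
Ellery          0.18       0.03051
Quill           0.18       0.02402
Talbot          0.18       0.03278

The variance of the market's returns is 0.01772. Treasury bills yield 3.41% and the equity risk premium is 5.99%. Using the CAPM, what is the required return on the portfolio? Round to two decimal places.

β_Harlan = 0.03143 / 0.01772 = 1.7737
β_Eskola = 0.01527 / 0.01772 = 0.8617
β_Sable = 0.00534 / 0.01772 = 0.3014
β_Ellery = 0.03051 / 0.01772 = 1.7218
β_Quill = 0.02402 / 0.01772 = 1.3555
β_Talbot = 0.03278 / 0.01772 = 1.8499
β_P = Σ w_i β_i = 0.19×1.7737 + 0.13×0.8617 + 0.14×0.3014 + 0.18×1.7218 + 0.18×1.3555 + 0.18×1.8499 = 1.3781
E(R_P) = R_f + β_P × MRP = 3.41% + 1.3781 × 5.99% = 11.66%

11.66%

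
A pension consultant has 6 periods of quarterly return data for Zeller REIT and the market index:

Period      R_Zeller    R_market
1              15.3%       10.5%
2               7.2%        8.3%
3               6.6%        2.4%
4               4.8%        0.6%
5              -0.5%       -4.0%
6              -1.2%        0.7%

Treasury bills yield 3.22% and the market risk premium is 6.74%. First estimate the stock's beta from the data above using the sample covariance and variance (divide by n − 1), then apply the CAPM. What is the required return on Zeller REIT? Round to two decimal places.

9.79%

Mean R_i = (15.3 + 7.2 + 6.6 + 4.8 − 0.5 − 1.2) / 6 = 5.3667%
Mean R_m = (10.5 + 8.3 + 2.4 + 0.6 − 4.0 + 0.7) / 6 = 3.0833%
Σ(R_i − R̄_i)(R_m − R̄_m) = 141.0067  ⇒  Cov = 141.0067 / 5 = 28.2013
Σ(R_m − R̄_m)² = 144.7083  ⇒  Var(R_m) = 144.7083 / 5 = 28.9417
β = Cov / Var(R_m) = 28.2013 / 28.9417 = 0.9744
E(R) = R_f + β × MRP = 3.22% + 0.9744 × 6.74% = 9.79%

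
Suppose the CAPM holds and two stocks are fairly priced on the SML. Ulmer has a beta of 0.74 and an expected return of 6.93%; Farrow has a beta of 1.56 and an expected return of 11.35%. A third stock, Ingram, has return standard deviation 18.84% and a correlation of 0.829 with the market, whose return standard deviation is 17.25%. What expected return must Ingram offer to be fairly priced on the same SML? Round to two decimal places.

MRP = (11.35% − 6.93%) / (1.56 − 0.74) = 5.3902%
R_f = 6.93% − 0.74 × 5.3902% = 2.9413%
β_Ingram = ρ·σ_i/σ_m = 0.829 × 18.84 / 17.25 = 0.9054
E(R_Ingram) = R_f + β × MRP = 2.9413% + 0.9054 × 5.3902% = 7.82%

7.82%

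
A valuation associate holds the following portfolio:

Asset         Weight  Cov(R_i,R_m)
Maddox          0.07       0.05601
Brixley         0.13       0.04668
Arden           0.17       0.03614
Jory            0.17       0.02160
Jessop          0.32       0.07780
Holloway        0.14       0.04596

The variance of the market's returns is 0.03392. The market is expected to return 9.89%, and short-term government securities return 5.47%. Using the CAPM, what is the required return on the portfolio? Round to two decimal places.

β_Maddox = 0.05601 / 0.03392 = 1.6512
β_Brixley = 0.04668 / 0.03392 = 1.3762
β_Arden = 0.03614 / 0.03392 = 1.0654
β_Jory = 0.02160 / 0.03392 = 0.6368
β_Jessop = 0.07780 / 0.03392 = 2.2936
β_Holloway = 0.04596 / 0.03392 = 1.3550
β_P = Σ w_i β_i = 0.07×1.6512 + 0.13×1.3762 + 0.17×1.0654 + 0.17×0.6368 + 0.32×2.2936 + 0.14×1.3550 = 1.5075
MRP = 9.89% − 5.47% = 4.42%
E(R_P) = R_f + β_P × MRP = 5.47% + 1.5075 × 4.42% = 12.13%

12.13%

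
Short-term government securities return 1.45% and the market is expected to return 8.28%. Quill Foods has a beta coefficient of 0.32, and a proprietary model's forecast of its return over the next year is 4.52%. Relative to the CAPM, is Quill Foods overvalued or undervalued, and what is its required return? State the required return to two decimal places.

MRP = 8.28% − 1.45% = 6.83%
Required return = R_f + β·MRP = 1.45% + 0.32 × 6.83% = 3.64%
Forecast 4.52% > required 3.64% → the stock plots above the SML → undervalued.

Undervalued; required return 3.64%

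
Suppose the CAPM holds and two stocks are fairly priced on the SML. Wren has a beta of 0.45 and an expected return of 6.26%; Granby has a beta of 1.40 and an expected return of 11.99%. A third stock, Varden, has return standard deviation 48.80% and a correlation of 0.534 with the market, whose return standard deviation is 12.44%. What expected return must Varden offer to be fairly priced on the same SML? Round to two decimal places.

16.18%

MRP = (11.99% − 6.26%) / (1.40 − 0.45) = 6.0316%
R_f = 6.26% − 0.45 × 6.0316% = 3.5458%
β_Varden = ρ·σ_i/σ_m = 0.534 × 48.80 / 12.44 = 2.0948
E(R_Varden) = R_f + β × MRP = 3.5458% + 2.0948 × 6.0316% = 16.18%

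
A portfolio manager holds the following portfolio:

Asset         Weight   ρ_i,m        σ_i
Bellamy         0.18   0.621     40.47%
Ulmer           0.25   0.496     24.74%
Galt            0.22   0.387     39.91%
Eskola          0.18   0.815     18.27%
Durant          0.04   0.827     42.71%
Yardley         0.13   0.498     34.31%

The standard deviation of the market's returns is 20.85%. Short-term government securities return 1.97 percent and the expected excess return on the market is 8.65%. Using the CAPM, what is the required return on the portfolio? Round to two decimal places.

β_Bellamy = 0.621 × 40.47% / 20.85% = 1.2054
β_Ulmer = 0.496 × 24.74% / 20.85% = 0.5885
β_Galt = 0.387 × 39.91% / 20.85% = 0.7408
β_Eskola = 0.815 × 18.27% / 20.85% = 0.7142
β_Durant = 0.827 × 42.71% / 20.85% = 1.6941
β_Yardley = 0.498 × 34.31% / 20.85% = 0.8195
β_P = Σ w_i β_i = 0.18×1.2054 + 0.25×0.5885 + 0.22×0.7408 + 0.18×0.7142 + 0.04×1.6941 + 0.13×0.8195 = 0.8299
E(R_P) = R_f + β_P × MRP = 1.97% + 0.8299 × 8.65% = 9.15%

9.15%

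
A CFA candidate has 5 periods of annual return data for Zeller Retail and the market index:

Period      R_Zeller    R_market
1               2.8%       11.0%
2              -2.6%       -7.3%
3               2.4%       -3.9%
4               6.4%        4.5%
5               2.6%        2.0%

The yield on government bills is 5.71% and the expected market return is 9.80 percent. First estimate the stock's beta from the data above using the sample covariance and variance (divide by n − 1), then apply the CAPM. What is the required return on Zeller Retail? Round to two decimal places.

6.90%

Mean R_i = (2.8 − 2.6 + 2.4 + 6.4 + 2.6) / 5 = 2.3200%
Mean R_m = (11.0 − 7.3 − 3.9 + 4.5 + 2.0) / 5 = 1.2600%
Σ(R_i − R̄_i)(R_m − R̄_m) = 59.8040  ⇒  Cov = 59.8040 / 4 = 14.9510
Σ(R_m − R̄_m)² = 205.8120  ⇒  Var(R_m) = 205.8120 / 4 = 51.4530
β = Cov / Var(R_m) = 14.9510 / 51.4530 = 0.2906
MRP = 9.80% − 5.71% = 4.09%
E(R) = R_f + β × MRP = 5.71% + 0.2906 × 4.09% = 6.90%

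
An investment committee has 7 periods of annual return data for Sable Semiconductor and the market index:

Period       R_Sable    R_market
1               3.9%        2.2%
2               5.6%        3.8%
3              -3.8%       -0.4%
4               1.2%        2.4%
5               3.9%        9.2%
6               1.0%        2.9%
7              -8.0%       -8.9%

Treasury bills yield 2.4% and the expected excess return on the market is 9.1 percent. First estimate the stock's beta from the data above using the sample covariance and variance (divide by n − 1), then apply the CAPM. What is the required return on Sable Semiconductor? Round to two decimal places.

Mean R_i = (3.9 + 5.6 − 3.8 + 1.2 + 3.9 + 1.0 − 8.0) / 7 = 0.5429%
Mean R_m = (2.2 + 3.8 − 0.4 + 2.4 + 9.2 + 2.9 − 8.9) / 7 = 1.6000%
Σ(R_i − R̄_i)(R_m − R̄_m) = 138.1600  ⇒  Cov = 138.1600 / 6 = 23.0267
Σ(R_m − R̄_m)² = 179.5400  ⇒  Var(R_m) = 179.5400 / 6 = 29.9233
β = Cov / Var(R_m) = 23.0267 / 29.9233 = 0.7695
E(R) = R_f + β × MRP = 2.4% + 0.7695 × 9.1% = 9.40%

9.40%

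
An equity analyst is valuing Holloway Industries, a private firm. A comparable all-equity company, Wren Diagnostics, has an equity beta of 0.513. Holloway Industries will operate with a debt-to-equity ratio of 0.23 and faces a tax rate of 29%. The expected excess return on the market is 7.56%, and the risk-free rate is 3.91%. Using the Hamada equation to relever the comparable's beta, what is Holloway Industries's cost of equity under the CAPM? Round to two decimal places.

8.42%

β_L = β_U × [1 + (1 − t)(D/E)] = 0.513 × [1 + (1 − 0.29) × 0.23]
    = 0.513 × [1 + 0.71 × 0.23] = 0.513 × 1.1633 = 0.5968
E(R) = R_f + β_L × MRP = 3.91% + 0.5968 × 7.56% = 8.42%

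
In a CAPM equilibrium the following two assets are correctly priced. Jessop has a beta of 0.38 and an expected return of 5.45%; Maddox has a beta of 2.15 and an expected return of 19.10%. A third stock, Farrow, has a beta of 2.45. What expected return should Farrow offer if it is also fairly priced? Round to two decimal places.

MRP (SML slope) = (19.10% − 5.45%) / (2.15 − 0.38) = 13.65% / 1.77 = 7.7119%
R_f (intercept) = 5.45% − 0.38 × 7.7119% = 2.5195%
E(R_Farrow) = R_f + β × MRP = 2.5195% + 2.45 × 7.7119% = 21.41%

21.41%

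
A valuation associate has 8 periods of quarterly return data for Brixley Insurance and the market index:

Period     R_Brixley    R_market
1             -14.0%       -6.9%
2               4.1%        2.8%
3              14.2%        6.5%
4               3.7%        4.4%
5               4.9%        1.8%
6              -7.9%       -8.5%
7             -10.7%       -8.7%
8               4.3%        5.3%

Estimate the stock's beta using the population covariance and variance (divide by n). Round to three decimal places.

1.383

Mean R_i = (-14.0 + 4.1 + 14.2 + 3.7 + 4.9 − 7.9 − 10.7 + 4.3) / 8 = -0.1750%
Mean R_m = (-6.9 + 2.8 + 6.5 + 4.4 + 1.8 − 8.5 − 8.7 + 5.3) / 8 = -0.4125%
Σ(R_i − R̄_i)(R_m − R̄_m) = 407.9325  ⇒  Cov = 407.9325 / 8 = 50.9916
Σ(R_m − R̄_m)² = 294.9688  ⇒  Var(R_m) = 294.9688 / 8 = 36.8711
β = Cov / Var(R_m) = 50.9916 / 36.8711 = 1.3830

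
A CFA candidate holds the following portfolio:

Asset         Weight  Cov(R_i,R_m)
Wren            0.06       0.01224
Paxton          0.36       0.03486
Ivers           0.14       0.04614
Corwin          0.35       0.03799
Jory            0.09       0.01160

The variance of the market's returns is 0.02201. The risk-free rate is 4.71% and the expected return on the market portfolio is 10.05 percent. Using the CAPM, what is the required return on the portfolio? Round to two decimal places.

β_Wren = 0.01224 / 0.02201 = 0.5561
β_Paxton = 0.03486 / 0.02201 = 1.5838
β_Ivers = 0.04614 / 0.02201 = 2.0963
β_Corwin = 0.03799 / 0.02201 = 1.7260
β_Jory = 0.01160 / 0.02201 = 0.5270
β_P = Σ w_i β_i = 0.06×0.5561 + 0.36×1.5838 + 0.14×2.0963 + 0.35×1.7260 + 0.09×0.5270 = 1.5485
MRP = 10.05% − 4.71% = 5.34%
E(R_P) = R_f + β_P × MRP = 4.71% + 1.5485 × 5.34% = 12.98%

12.98%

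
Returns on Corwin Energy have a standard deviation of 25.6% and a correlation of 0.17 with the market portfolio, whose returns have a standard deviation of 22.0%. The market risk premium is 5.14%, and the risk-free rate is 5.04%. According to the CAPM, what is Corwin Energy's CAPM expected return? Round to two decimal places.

6.06%

β = ρ × σ_i / σ_m = 0.17 × 25.6% / 22.0% = 0.1978
E(R) = 5.04% + 0.1978 × 5.14% = 6.06%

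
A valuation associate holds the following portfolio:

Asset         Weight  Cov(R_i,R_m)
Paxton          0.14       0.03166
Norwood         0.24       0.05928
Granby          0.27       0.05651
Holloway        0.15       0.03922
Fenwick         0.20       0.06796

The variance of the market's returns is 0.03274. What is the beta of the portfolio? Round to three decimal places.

1.631

β_Paxton = 0.03166 / 0.03274 = 0.9670
β_Norwood = 0.05928 / 0.03274 = 1.8106
β_Granby = 0.05651 / 0.03274 = 1.7260
β_Holloway = 0.03922 / 0.03274 = 1.1979
β_Fenwick = 0.06796 / 0.03274 = 2.0757
β_P = Σ w_i β_i = 0.14×0.9670 + 0.24×1.8106 + 0.27×1.7260 + 0.15×1.1979 + 0.20×2.0757 = 1.6308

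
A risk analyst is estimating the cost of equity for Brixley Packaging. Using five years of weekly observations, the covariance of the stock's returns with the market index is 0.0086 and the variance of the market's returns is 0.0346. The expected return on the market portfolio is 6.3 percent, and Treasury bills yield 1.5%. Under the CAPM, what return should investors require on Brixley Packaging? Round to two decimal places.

β = Cov(R_i, R_m) / Var(R_m) = 0.0086 / 0.0346 = 0.2486
MRP = 6.3% − 1.5% = 4.80%
E(R) = R_f + β × MRP = 1.5% + 0.2486 × 4.8% = 2.69%

2.69%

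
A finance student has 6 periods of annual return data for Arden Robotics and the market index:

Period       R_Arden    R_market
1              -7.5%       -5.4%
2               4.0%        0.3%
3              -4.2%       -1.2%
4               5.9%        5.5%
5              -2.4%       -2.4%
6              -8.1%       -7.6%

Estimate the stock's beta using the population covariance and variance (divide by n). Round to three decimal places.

1.184

Mean R_i = (-7.5 + 4.0 − 4.2 + 5.9 − 2.4 − 8.1) / 6 = -2.0500%
Mean R_m = (-5.4 + 0.3 − 1.2 + 5.5 − 2.4 − 7.6) / 6 = -1.8000%
Σ(R_i − R̄_i)(R_m − R̄_m) = 124.3700  ⇒  Cov = 124.3700 / 6 = 20.7283
Σ(R_m − R̄_m)² = 105.0200  ⇒  Var(R_m) = 105.0200 / 6 = 17.5033
β = Cov / Var(R_m) = 20.7283 / 17.5033 = 1.1843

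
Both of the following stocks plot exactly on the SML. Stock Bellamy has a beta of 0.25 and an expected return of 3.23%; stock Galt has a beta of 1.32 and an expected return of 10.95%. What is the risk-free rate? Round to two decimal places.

1.43%

Both satisfy E(R) = R_f + β·MRP, so the slope of the SML is
MRP = (10.95% − 3.23%) / (1.32 − 0.25) = 7.72% / 1.07 = 7.2150%
R_f = E(R_Bellamy) − β_Bellamy·MRP = 3.23% − 0.25 × 7.2150% = 1.4263%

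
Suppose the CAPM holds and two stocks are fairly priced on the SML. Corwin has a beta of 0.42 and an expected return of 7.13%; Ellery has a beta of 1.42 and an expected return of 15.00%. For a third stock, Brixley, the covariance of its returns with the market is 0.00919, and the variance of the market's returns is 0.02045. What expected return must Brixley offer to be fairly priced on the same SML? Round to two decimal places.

MRP = (15.00% − 7.13%) / (1.42 − 0.42) = 7.8700%
R_f = 7.13% − 0.42 × 7.8700% = 3.8246%
β_Brixley = Cov / Var(R_m) = 0.00919 / 0.02045 = 0.4494
E(R_Brixley) = R_f + β × MRP = 3.8246% + 0.4494 × 7.8700% = 7.36%

7.36%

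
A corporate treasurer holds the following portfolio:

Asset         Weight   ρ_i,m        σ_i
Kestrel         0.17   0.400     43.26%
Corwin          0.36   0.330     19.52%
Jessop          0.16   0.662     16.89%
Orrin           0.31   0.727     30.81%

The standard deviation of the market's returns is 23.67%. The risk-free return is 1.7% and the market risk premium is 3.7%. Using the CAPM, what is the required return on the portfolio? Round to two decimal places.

β_Kestrel = 0.400 × 43.26% / 23.67% = 0.7311
β_Corwin = 0.330 × 19.52% / 23.67% = 0.2721
β_Jessop = 0.662 × 16.89% / 23.67% = 0.4724
β_Orrin = 0.727 × 30.81% / 23.67% = 0.9463
β_P = Σ w_i β_i = 0.17×0.7311 + 0.36×0.2721 + 0.16×0.4724 + 0.31×0.9463 = 0.5912
E(R_P) = R_f + β_P × MRP = 1.7% + 0.5912 × 3.7% = 3.89%

3.89%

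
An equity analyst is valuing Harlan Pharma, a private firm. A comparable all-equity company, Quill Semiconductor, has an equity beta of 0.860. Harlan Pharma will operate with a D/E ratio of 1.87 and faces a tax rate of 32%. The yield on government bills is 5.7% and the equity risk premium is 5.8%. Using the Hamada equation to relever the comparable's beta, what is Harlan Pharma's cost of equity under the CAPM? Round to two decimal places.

17.03%

β_L = β_U × [1 + (1 − t)(D/E)] = 0.860 × [1 + (1 − 0.32) × 1.87]
    = 0.860 × [1 + 0.68 × 1.87] = 0.860 × 2.2716 = 1.9536
E(R) = R_f + β_L × MRP = 5.7% + 1.9536 × 5.8% = 17.03%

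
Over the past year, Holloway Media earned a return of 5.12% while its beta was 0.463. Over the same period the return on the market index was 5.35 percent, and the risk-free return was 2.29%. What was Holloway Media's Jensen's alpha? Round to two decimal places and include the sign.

+1.41%

Market excess return = 5.35% − 2.29% = 3.06%
CAPM benchmark = R_f + β(R_m − R_f) = 2.29% + 0.463 × 3.06% = 3.70678%
α = actual − benchmark = 5.12% − 3.70678% = +1.41%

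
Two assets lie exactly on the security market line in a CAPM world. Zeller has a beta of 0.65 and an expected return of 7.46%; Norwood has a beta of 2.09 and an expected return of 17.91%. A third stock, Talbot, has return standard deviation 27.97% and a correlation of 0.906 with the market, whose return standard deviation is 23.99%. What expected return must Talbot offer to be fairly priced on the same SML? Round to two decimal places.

10.41%

MRP = (17.91% − 7.46%) / (2.09 − 0.65) = 7.2569%
R_f = 7.46% − 0.65 × 7.2569% = 2.7430%
β_Talbot = ρ·σ_i/σ_m = 0.906 × 27.97 / 23.99 = 1.0563
E(R_Talbot) = R_f + β × MRP = 2.7430% + 1.0563 × 7.2569% = 10.41%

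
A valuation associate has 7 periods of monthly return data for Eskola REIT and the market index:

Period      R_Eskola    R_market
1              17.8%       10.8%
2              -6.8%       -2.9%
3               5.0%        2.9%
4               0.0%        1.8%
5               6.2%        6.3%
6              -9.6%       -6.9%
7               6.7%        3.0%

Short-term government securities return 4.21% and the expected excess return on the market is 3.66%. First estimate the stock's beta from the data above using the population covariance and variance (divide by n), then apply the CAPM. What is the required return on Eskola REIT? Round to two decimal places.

9.87%

Mean R_i = (17.8 − 6.8 + 5.0 + 0.0 + 6.2 − 9.6 + 6.7) / 7 = 2.7571%
Mean R_m = (10.8 − 2.9 + 2.9 + 1.8 + 6.3 − 6.9 + 3.0) / 7 = 2.1429%
Σ(R_i − R̄_i)(R_m − R̄_m) = 310.5029  ⇒  Cov = 310.5029 / 7 = 44.3576
Σ(R_m − R̄_m)² = 200.8571  ⇒  Var(R_m) = 200.8571 / 7 = 28.6939
β = Cov / Var(R_m) = 44.3576 / 28.6939 = 1.5459
E(R) = R_f + β × MRP = 4.21% + 1.5459 × 3.66% = 9.87%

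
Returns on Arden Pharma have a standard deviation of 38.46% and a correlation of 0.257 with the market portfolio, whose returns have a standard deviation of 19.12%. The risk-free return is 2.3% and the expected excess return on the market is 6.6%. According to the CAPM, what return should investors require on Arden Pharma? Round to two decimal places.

β = ρ × σ_i / σ_m = 0.257 × 38.46% / 19.12% = 0.5170
E(R) = 2.3% + 0.5170 × 6.6% = 5.71%

5.71%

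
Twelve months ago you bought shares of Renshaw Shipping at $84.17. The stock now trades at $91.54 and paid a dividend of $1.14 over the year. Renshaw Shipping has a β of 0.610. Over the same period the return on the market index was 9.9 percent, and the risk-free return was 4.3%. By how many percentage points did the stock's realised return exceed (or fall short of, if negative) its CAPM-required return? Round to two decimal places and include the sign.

Realised HPR = (P1 + D1 − P0) / P0 = (91.54 + 1.14 − 84.17) / 84.17 = 8.51 / 84.17 = 10.1105%
MRP = 9.9% − 4.3% = 5.60%
CAPM required = R_f + β·MRP = 4.3% + 0.610 × 5.6% = 7.7160%
α = realised − required = 10.1105% − 7.7160% = +2.39%

+2.39%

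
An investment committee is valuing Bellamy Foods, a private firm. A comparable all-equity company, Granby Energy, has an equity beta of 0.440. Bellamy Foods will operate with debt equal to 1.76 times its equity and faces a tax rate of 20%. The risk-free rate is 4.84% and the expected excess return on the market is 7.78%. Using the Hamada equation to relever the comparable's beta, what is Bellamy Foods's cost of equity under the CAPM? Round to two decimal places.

β_L = β_U × [1 + (1 − t)(D/E)] = 0.440 × [1 + (1 − 0.20) × 1.76]
    = 0.440 × [1 + 0.80 × 1.76] = 0.440 × 2.4080 = 1.0595
E(R) = R_f + β_L × MRP = 4.84% + 1.0595 × 7.78% = 13.08%

13.08%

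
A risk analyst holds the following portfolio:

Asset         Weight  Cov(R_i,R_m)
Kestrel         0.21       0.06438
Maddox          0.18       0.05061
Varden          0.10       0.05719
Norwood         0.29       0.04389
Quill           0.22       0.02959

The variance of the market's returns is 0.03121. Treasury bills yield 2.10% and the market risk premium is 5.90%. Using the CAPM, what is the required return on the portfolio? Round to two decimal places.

11.10%

β_Kestrel = 0.06438 / 0.03121 = 2.0628
β_Maddox = 0.05061 / 0.03121 = 1.6216
β_Varden = 0.05719 / 0.03121 = 1.8324
β_Norwood = 0.04389 / 0.03121 = 1.4063
β_Quill = 0.02959 / 0.03121 = 0.9481
β_P = Σ w_i β_i = 0.21×2.0628 + 0.18×1.6216 + 0.10×1.8324 + 0.29×1.4063 + 0.22×0.9481 = 1.5247
E(R_P) = R_f + β_P × MRP = 2.10% + 1.5247 × 5.90% = 11.10%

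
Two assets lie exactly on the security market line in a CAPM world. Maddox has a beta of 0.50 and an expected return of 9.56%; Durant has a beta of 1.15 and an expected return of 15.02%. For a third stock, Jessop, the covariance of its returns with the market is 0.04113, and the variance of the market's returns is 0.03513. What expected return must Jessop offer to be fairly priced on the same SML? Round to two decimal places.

MRP = (15.02% − 9.56%) / (1.15 − 0.50) = 8.4000%
R_f = 9.56% − 0.50 × 8.4000% = 5.3600%
β_Jessop = Cov / Var(R_m) = 0.04113 / 0.03513 = 1.1708
E(R_Jessop) = R_f + β × MRP = 5.3600% + 1.1708 × 8.4000% = 15.19%

15.19%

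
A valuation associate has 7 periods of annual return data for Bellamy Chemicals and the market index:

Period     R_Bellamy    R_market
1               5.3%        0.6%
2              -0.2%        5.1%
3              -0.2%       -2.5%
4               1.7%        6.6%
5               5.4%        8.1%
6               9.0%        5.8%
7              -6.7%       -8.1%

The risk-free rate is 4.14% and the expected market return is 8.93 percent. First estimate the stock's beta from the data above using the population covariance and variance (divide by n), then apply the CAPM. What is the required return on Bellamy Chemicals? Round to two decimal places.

7.21%

Mean R_i = (5.3 − 0.2 − 0.2 + 1.7 + 5.4 + 9.0 − 6.7) / 7 = 2.0429%
Mean R_m = (0.6 + 5.1 − 2.5 + 6.6 + 8.1 + 5.8 − 8.1) / 7 = 2.2286%
Σ(R_i − R̄_i)(R_m − R̄_m) = 132.2214  ⇒  Cov = 132.2214 / 7 = 18.8888
Σ(R_m − R̄_m)² = 206.2743  ⇒  Var(R_m) = 206.2743 / 7 = 29.4678
β = Cov / Var(R_m) = 18.8888 / 29.4678 = 0.6410
MRP = 8.93% − 4.14% = 4.79%
E(R) = R_f + β × MRP = 4.14% + 0.6410 × 4.79% = 7.21%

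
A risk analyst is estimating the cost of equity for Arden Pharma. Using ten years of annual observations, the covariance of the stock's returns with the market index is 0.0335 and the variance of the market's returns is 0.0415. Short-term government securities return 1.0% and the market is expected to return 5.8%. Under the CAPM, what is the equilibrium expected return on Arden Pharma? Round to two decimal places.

4.87%

β = Cov(R_i, R_m) / Var(R_m) = 0.0335 / 0.0415 = 0.8072
MRP = 5.8% − 1.0% = 4.80%
E(R) = R_f + β × MRP = 1.0% + 0.8072 × 4.8% = 4.87%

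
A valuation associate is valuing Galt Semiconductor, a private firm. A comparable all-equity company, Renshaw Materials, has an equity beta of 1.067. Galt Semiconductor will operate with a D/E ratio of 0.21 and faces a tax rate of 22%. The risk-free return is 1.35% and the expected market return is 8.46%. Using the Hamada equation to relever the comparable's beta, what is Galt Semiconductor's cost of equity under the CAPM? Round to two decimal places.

10.18%

β_L = β_U × [1 + (1 − t)(D/E)] = 1.067 × [1 + (1 − 0.22) × 0.21]
    = 1.067 × [1 + 0.78 × 0.21] = 1.067 × 1.1638 = 1.2418
MRP = 8.46% − 1.35% = 7.11%
E(R) = R_f + β_L × MRP = 1.35% + 1.2418 × 7.11% = 10.18%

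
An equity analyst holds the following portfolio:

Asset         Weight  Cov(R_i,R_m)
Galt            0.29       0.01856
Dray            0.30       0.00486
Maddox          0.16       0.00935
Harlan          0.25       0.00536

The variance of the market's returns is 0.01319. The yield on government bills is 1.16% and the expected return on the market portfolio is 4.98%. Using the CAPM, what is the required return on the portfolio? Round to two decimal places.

β_Galt = 0.01856 / 0.01319 = 1.4071
β_Dray = 0.00486 / 0.01319 = 0.3685
β_Maddox = 0.00935 / 0.01319 = 0.7089
β_Harlan = 0.00536 / 0.01319 = 0.4064
β_P = Σ w_i β_i = 0.29×1.4071 + 0.30×0.3685 + 0.16×0.7089 + 0.25×0.4064 = 0.7336
MRP = 4.98% − 1.16% = 3.82%
E(R_P) = R_f + β_P × MRP = 1.16% + 0.7336 × 3.82% = 3.96%

3.96%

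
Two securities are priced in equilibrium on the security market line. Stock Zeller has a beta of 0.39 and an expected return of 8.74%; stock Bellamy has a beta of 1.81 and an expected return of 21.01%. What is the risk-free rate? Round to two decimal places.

5.37%

Both satisfy E(R) = R_f + β·MRP, so the slope of the SML is
MRP = (21.01% − 8.74%) / (1.81 − 0.39) = 12.27% / 1.42 = 8.6408%
R_f = E(R_Zeller) − β_Zeller·MRP = 8.74% − 0.39 × 8.6408% = 5.3701%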